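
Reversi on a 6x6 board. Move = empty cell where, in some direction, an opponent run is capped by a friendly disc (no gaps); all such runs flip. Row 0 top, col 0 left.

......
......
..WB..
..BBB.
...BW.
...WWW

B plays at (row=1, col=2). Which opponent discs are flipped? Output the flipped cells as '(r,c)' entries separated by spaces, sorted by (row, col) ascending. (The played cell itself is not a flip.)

Dir NW: first cell '.' (not opp) -> no flip
Dir N: first cell '.' (not opp) -> no flip
Dir NE: first cell '.' (not opp) -> no flip
Dir W: first cell '.' (not opp) -> no flip
Dir E: first cell '.' (not opp) -> no flip
Dir SW: first cell '.' (not opp) -> no flip
Dir S: opp run (2,2) capped by B -> flip
Dir SE: first cell 'B' (not opp) -> no flip

Answer: (2,2)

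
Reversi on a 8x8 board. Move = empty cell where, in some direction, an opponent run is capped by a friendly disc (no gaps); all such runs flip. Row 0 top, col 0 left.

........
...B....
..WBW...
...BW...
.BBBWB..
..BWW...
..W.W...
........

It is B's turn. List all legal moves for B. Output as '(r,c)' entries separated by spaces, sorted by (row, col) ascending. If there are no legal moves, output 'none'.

(1,1): flips 1 -> legal
(1,2): no bracket -> illegal
(1,4): no bracket -> illegal
(1,5): flips 1 -> legal
(2,1): flips 1 -> legal
(2,5): flips 2 -> legal
(3,1): flips 1 -> legal
(3,2): no bracket -> illegal
(3,5): flips 2 -> legal
(5,1): no bracket -> illegal
(5,5): flips 3 -> legal
(6,1): no bracket -> illegal
(6,3): flips 2 -> legal
(6,5): flips 1 -> legal
(7,1): no bracket -> illegal
(7,2): flips 1 -> legal
(7,3): no bracket -> illegal
(7,4): no bracket -> illegal
(7,5): flips 2 -> legal

Answer: (1,1) (1,5) (2,1) (2,5) (3,1) (3,5) (5,5) (6,3) (6,5) (7,2) (7,5)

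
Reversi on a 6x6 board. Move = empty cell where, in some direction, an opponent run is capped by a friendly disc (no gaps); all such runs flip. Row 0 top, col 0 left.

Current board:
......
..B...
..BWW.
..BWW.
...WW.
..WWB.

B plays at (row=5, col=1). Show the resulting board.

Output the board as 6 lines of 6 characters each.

Place B at (5,1); scan 8 dirs for brackets.
Dir NW: first cell '.' (not opp) -> no flip
Dir N: first cell '.' (not opp) -> no flip
Dir NE: first cell '.' (not opp) -> no flip
Dir W: first cell '.' (not opp) -> no flip
Dir E: opp run (5,2) (5,3) capped by B -> flip
Dir SW: edge -> no flip
Dir S: edge -> no flip
Dir SE: edge -> no flip
All flips: (5,2) (5,3)

Answer: ......
..B...
..BWW.
..BWW.
...WW.
.BBBB.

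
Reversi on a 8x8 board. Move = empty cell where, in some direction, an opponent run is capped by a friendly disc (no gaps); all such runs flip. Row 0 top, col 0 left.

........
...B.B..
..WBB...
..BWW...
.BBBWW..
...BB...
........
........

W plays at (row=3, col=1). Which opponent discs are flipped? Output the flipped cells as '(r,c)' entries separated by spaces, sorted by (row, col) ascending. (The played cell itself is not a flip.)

Dir NW: first cell '.' (not opp) -> no flip
Dir N: first cell '.' (not opp) -> no flip
Dir NE: first cell 'W' (not opp) -> no flip
Dir W: first cell '.' (not opp) -> no flip
Dir E: opp run (3,2) capped by W -> flip
Dir SW: first cell '.' (not opp) -> no flip
Dir S: opp run (4,1), next='.' -> no flip
Dir SE: opp run (4,2) (5,3), next='.' -> no flip

Answer: (3,2)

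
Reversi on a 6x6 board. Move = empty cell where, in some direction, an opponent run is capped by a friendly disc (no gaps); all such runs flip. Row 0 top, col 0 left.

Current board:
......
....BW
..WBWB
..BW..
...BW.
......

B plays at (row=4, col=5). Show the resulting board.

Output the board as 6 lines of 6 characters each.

Place B at (4,5); scan 8 dirs for brackets.
Dir NW: first cell '.' (not opp) -> no flip
Dir N: first cell '.' (not opp) -> no flip
Dir NE: edge -> no flip
Dir W: opp run (4,4) capped by B -> flip
Dir E: edge -> no flip
Dir SW: first cell '.' (not opp) -> no flip
Dir S: first cell '.' (not opp) -> no flip
Dir SE: edge -> no flip
All flips: (4,4)

Answer: ......
....BW
..WBWB
..BW..
...BBB
......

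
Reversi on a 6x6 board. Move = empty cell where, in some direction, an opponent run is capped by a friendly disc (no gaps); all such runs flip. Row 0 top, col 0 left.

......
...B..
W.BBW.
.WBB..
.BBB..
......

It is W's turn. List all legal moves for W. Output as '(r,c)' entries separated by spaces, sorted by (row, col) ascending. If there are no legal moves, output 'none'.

(0,2): flips 1 -> legal
(0,3): no bracket -> illegal
(0,4): flips 2 -> legal
(1,1): no bracket -> illegal
(1,2): no bracket -> illegal
(1,4): no bracket -> illegal
(2,1): flips 2 -> legal
(3,0): no bracket -> illegal
(3,4): flips 2 -> legal
(4,0): no bracket -> illegal
(4,4): no bracket -> illegal
(5,0): no bracket -> illegal
(5,1): flips 3 -> legal
(5,2): no bracket -> illegal
(5,3): flips 1 -> legal
(5,4): no bracket -> illegal

Answer: (0,2) (0,4) (2,1) (3,4) (5,1) (5,3)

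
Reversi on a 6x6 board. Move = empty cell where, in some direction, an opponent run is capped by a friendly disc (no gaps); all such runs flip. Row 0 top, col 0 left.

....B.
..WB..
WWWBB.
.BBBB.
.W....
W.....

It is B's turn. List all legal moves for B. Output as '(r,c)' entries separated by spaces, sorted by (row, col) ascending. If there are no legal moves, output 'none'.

Answer: (0,1) (0,2) (1,0) (1,1) (5,1)

Derivation:
(0,1): flips 1 -> legal
(0,2): flips 2 -> legal
(0,3): no bracket -> illegal
(1,0): flips 1 -> legal
(1,1): flips 3 -> legal
(3,0): no bracket -> illegal
(4,0): no bracket -> illegal
(4,2): no bracket -> illegal
(5,1): flips 1 -> legal
(5,2): no bracket -> illegal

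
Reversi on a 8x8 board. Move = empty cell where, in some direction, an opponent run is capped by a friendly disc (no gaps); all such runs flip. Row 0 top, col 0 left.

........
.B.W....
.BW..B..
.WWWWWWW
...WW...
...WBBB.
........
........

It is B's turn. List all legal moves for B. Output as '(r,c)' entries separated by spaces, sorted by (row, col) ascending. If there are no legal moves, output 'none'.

(0,2): no bracket -> illegal
(0,3): no bracket -> illegal
(0,4): no bracket -> illegal
(1,2): no bracket -> illegal
(1,4): no bracket -> illegal
(2,0): no bracket -> illegal
(2,3): flips 1 -> legal
(2,4): flips 2 -> legal
(2,6): no bracket -> illegal
(2,7): no bracket -> illegal
(3,0): no bracket -> illegal
(4,0): no bracket -> illegal
(4,1): flips 1 -> legal
(4,2): no bracket -> illegal
(4,5): flips 1 -> legal
(4,6): no bracket -> illegal
(4,7): flips 1 -> legal
(5,2): flips 3 -> legal
(6,2): no bracket -> illegal
(6,3): no bracket -> illegal
(6,4): no bracket -> illegal

Answer: (2,3) (2,4) (4,1) (4,5) (4,7) (5,2)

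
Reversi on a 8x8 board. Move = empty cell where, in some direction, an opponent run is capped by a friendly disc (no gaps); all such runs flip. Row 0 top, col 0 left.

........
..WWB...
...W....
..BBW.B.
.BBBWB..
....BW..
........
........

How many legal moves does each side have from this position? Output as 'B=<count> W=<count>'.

Answer: B=9 W=12

Derivation:
-- B to move --
(0,1): flips 3 -> legal
(0,2): no bracket -> illegal
(0,3): flips 2 -> legal
(0,4): no bracket -> illegal
(1,1): flips 2 -> legal
(2,1): no bracket -> illegal
(2,2): no bracket -> illegal
(2,4): flips 2 -> legal
(2,5): flips 1 -> legal
(3,5): flips 1 -> legal
(4,6): no bracket -> illegal
(5,3): no bracket -> illegal
(5,6): flips 1 -> legal
(6,4): no bracket -> illegal
(6,5): flips 1 -> legal
(6,6): flips 2 -> legal
B mobility = 9
-- W to move --
(0,3): no bracket -> illegal
(0,4): no bracket -> illegal
(0,5): flips 1 -> legal
(1,5): flips 1 -> legal
(2,1): no bracket -> illegal
(2,2): flips 1 -> legal
(2,4): no bracket -> illegal
(2,5): no bracket -> illegal
(2,6): no bracket -> illegal
(2,7): no bracket -> illegal
(3,0): no bracket -> illegal
(3,1): flips 2 -> legal
(3,5): flips 1 -> legal
(3,7): no bracket -> illegal
(4,0): flips 3 -> legal
(4,6): flips 1 -> legal
(4,7): no bracket -> illegal
(5,0): flips 2 -> legal
(5,1): no bracket -> illegal
(5,2): flips 1 -> legal
(5,3): flips 3 -> legal
(5,6): flips 1 -> legal
(6,3): no bracket -> illegal
(6,4): flips 1 -> legal
(6,5): no bracket -> illegal
W mobility = 12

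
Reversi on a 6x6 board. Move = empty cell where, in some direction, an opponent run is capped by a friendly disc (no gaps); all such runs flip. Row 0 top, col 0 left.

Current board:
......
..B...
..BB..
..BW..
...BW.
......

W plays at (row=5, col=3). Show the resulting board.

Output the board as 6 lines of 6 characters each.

Place W at (5,3); scan 8 dirs for brackets.
Dir NW: first cell '.' (not opp) -> no flip
Dir N: opp run (4,3) capped by W -> flip
Dir NE: first cell 'W' (not opp) -> no flip
Dir W: first cell '.' (not opp) -> no flip
Dir E: first cell '.' (not opp) -> no flip
Dir SW: edge -> no flip
Dir S: edge -> no flip
Dir SE: edge -> no flip
All flips: (4,3)

Answer: ......
..B...
..BB..
..BW..
...WW.
...W..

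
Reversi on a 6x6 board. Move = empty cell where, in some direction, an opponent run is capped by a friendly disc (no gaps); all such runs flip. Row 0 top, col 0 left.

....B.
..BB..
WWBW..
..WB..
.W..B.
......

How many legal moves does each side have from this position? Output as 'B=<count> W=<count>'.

-- B to move --
(1,0): no bracket -> illegal
(1,1): no bracket -> illegal
(1,4): no bracket -> illegal
(2,4): flips 1 -> legal
(3,0): flips 1 -> legal
(3,1): flips 1 -> legal
(3,4): flips 1 -> legal
(4,0): no bracket -> illegal
(4,2): flips 1 -> legal
(4,3): no bracket -> illegal
(5,0): no bracket -> illegal
(5,1): no bracket -> illegal
(5,2): no bracket -> illegal
B mobility = 5
-- W to move --
(0,1): flips 1 -> legal
(0,2): flips 2 -> legal
(0,3): flips 2 -> legal
(0,5): no bracket -> illegal
(1,1): no bracket -> illegal
(1,4): no bracket -> illegal
(1,5): no bracket -> illegal
(2,4): no bracket -> illegal
(3,1): no bracket -> illegal
(3,4): flips 1 -> legal
(3,5): no bracket -> illegal
(4,2): no bracket -> illegal
(4,3): flips 1 -> legal
(4,5): no bracket -> illegal
(5,3): no bracket -> illegal
(5,4): no bracket -> illegal
(5,5): no bracket -> illegal
W mobility = 5

Answer: B=5 W=5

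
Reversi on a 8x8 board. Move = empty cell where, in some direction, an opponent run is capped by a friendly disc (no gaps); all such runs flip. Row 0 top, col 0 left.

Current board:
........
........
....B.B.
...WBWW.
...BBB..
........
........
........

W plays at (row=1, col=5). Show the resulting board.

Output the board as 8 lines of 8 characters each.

Place W at (1,5); scan 8 dirs for brackets.
Dir NW: first cell '.' (not opp) -> no flip
Dir N: first cell '.' (not opp) -> no flip
Dir NE: first cell '.' (not opp) -> no flip
Dir W: first cell '.' (not opp) -> no flip
Dir E: first cell '.' (not opp) -> no flip
Dir SW: opp run (2,4) capped by W -> flip
Dir S: first cell '.' (not opp) -> no flip
Dir SE: opp run (2,6), next='.' -> no flip
All flips: (2,4)

Answer: ........
.....W..
....W.B.
...WBWW.
...BBB..
........
........
........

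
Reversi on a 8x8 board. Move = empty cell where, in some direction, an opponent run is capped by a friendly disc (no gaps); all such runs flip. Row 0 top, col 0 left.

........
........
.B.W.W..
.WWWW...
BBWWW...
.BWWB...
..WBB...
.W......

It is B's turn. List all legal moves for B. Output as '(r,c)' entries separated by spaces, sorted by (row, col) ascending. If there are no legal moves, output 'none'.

(1,2): no bracket -> illegal
(1,3): flips 4 -> legal
(1,4): flips 2 -> legal
(1,5): no bracket -> illegal
(1,6): no bracket -> illegal
(2,0): flips 3 -> legal
(2,2): flips 1 -> legal
(2,4): flips 4 -> legal
(2,6): no bracket -> illegal
(3,0): no bracket -> illegal
(3,5): no bracket -> illegal
(3,6): no bracket -> illegal
(4,5): flips 3 -> legal
(5,5): no bracket -> illegal
(6,0): no bracket -> illegal
(6,1): flips 1 -> legal
(7,0): no bracket -> illegal
(7,2): no bracket -> illegal
(7,3): flips 1 -> legal

Answer: (1,3) (1,4) (2,0) (2,2) (2,4) (4,5) (6,1) (7,3)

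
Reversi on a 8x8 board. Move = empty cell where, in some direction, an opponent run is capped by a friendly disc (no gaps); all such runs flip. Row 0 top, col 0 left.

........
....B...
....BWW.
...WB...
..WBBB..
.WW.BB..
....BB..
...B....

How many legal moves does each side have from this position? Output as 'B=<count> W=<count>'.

-- B to move --
(1,5): no bracket -> illegal
(1,6): flips 1 -> legal
(1,7): no bracket -> illegal
(2,2): flips 1 -> legal
(2,3): flips 1 -> legal
(2,7): flips 2 -> legal
(3,1): no bracket -> illegal
(3,2): flips 1 -> legal
(3,5): no bracket -> illegal
(3,6): flips 1 -> legal
(3,7): no bracket -> illegal
(4,0): no bracket -> illegal
(4,1): flips 1 -> legal
(5,0): no bracket -> illegal
(5,3): no bracket -> illegal
(6,0): flips 3 -> legal
(6,1): flips 1 -> legal
(6,2): no bracket -> illegal
(6,3): no bracket -> illegal
B mobility = 9
-- W to move --
(0,3): flips 1 -> legal
(0,4): no bracket -> illegal
(0,5): no bracket -> illegal
(1,3): no bracket -> illegal
(1,5): flips 1 -> legal
(2,3): flips 1 -> legal
(3,2): no bracket -> illegal
(3,5): flips 1 -> legal
(3,6): no bracket -> illegal
(4,6): flips 3 -> legal
(5,3): flips 1 -> legal
(5,6): no bracket -> illegal
(6,2): no bracket -> illegal
(6,3): no bracket -> illegal
(6,6): flips 2 -> legal
(7,2): no bracket -> illegal
(7,4): no bracket -> illegal
(7,5): no bracket -> illegal
(7,6): no bracket -> illegal
W mobility = 7

Answer: B=9 W=7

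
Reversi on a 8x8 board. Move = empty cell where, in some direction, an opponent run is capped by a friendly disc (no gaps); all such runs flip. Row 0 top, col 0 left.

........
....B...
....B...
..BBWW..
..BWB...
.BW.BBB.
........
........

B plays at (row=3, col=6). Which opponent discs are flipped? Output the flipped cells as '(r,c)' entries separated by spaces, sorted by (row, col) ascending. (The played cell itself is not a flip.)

Dir NW: first cell '.' (not opp) -> no flip
Dir N: first cell '.' (not opp) -> no flip
Dir NE: first cell '.' (not opp) -> no flip
Dir W: opp run (3,5) (3,4) capped by B -> flip
Dir E: first cell '.' (not opp) -> no flip
Dir SW: first cell '.' (not opp) -> no flip
Dir S: first cell '.' (not opp) -> no flip
Dir SE: first cell '.' (not opp) -> no flip

Answer: (3,4) (3,5)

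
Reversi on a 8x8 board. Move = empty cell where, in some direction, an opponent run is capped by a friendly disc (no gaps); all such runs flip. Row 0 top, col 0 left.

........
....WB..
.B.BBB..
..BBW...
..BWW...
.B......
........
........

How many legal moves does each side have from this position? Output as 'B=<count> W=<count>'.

Answer: B=10 W=8

Derivation:
-- B to move --
(0,3): flips 1 -> legal
(0,4): flips 1 -> legal
(0,5): flips 1 -> legal
(1,3): flips 1 -> legal
(3,5): flips 1 -> legal
(4,5): flips 3 -> legal
(5,2): flips 2 -> legal
(5,3): flips 1 -> legal
(5,4): flips 3 -> legal
(5,5): flips 1 -> legal
B mobility = 10
-- W to move --
(0,4): no bracket -> illegal
(0,5): no bracket -> illegal
(0,6): no bracket -> illegal
(1,0): flips 2 -> legal
(1,1): no bracket -> illegal
(1,2): flips 1 -> legal
(1,3): flips 2 -> legal
(1,6): flips 2 -> legal
(2,0): no bracket -> illegal
(2,2): flips 1 -> legal
(2,6): no bracket -> illegal
(3,0): no bracket -> illegal
(3,1): flips 2 -> legal
(3,5): no bracket -> illegal
(3,6): flips 1 -> legal
(4,0): no bracket -> illegal
(4,1): flips 3 -> legal
(5,0): no bracket -> illegal
(5,2): no bracket -> illegal
(5,3): no bracket -> illegal
(6,0): no bracket -> illegal
(6,1): no bracket -> illegal
(6,2): no bracket -> illegal
W mobility = 8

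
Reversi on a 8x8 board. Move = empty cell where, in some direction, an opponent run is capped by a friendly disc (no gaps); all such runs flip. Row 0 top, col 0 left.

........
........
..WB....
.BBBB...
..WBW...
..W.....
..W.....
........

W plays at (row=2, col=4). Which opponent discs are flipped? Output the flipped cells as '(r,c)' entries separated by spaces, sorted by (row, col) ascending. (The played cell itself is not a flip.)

Answer: (2,3) (3,3) (3,4)

Derivation:
Dir NW: first cell '.' (not opp) -> no flip
Dir N: first cell '.' (not opp) -> no flip
Dir NE: first cell '.' (not opp) -> no flip
Dir W: opp run (2,3) capped by W -> flip
Dir E: first cell '.' (not opp) -> no flip
Dir SW: opp run (3,3) capped by W -> flip
Dir S: opp run (3,4) capped by W -> flip
Dir SE: first cell '.' (not opp) -> no flip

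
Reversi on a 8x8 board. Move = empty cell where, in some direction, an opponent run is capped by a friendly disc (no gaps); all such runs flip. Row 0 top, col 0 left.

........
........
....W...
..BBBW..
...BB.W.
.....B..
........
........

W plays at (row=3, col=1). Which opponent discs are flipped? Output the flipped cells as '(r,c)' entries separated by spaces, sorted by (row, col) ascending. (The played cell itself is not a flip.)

Dir NW: first cell '.' (not opp) -> no flip
Dir N: first cell '.' (not opp) -> no flip
Dir NE: first cell '.' (not opp) -> no flip
Dir W: first cell '.' (not opp) -> no flip
Dir E: opp run (3,2) (3,3) (3,4) capped by W -> flip
Dir SW: first cell '.' (not opp) -> no flip
Dir S: first cell '.' (not opp) -> no flip
Dir SE: first cell '.' (not opp) -> no flip

Answer: (3,2) (3,3) (3,4)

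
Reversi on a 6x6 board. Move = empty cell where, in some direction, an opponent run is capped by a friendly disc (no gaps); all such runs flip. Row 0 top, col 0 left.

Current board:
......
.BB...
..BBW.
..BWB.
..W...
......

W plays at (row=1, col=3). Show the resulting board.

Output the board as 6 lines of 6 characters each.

Place W at (1,3); scan 8 dirs for brackets.
Dir NW: first cell '.' (not opp) -> no flip
Dir N: first cell '.' (not opp) -> no flip
Dir NE: first cell '.' (not opp) -> no flip
Dir W: opp run (1,2) (1,1), next='.' -> no flip
Dir E: first cell '.' (not opp) -> no flip
Dir SW: opp run (2,2), next='.' -> no flip
Dir S: opp run (2,3) capped by W -> flip
Dir SE: first cell 'W' (not opp) -> no flip
All flips: (2,3)

Answer: ......
.BBW..
..BWW.
..BWB.
..W...
......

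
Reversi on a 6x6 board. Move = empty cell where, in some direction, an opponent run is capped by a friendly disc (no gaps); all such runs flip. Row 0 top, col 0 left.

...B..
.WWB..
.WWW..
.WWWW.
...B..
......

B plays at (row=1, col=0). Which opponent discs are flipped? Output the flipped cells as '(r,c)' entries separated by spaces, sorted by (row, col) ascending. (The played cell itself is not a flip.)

Dir NW: edge -> no flip
Dir N: first cell '.' (not opp) -> no flip
Dir NE: first cell '.' (not opp) -> no flip
Dir W: edge -> no flip
Dir E: opp run (1,1) (1,2) capped by B -> flip
Dir SW: edge -> no flip
Dir S: first cell '.' (not opp) -> no flip
Dir SE: opp run (2,1) (3,2) capped by B -> flip

Answer: (1,1) (1,2) (2,1) (3,2)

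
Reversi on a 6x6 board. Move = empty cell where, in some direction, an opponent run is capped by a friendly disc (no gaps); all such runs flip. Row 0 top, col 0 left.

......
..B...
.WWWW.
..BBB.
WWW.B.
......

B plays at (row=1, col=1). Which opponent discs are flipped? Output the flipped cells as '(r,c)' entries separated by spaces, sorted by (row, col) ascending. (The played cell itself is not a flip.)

Answer: (2,2)

Derivation:
Dir NW: first cell '.' (not opp) -> no flip
Dir N: first cell '.' (not opp) -> no flip
Dir NE: first cell '.' (not opp) -> no flip
Dir W: first cell '.' (not opp) -> no flip
Dir E: first cell 'B' (not opp) -> no flip
Dir SW: first cell '.' (not opp) -> no flip
Dir S: opp run (2,1), next='.' -> no flip
Dir SE: opp run (2,2) capped by B -> flip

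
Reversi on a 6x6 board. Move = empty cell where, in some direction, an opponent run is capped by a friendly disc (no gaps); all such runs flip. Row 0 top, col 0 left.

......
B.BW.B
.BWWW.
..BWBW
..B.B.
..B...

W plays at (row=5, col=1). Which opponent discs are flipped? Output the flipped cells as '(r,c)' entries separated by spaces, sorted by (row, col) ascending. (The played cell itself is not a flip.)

Answer: (4,2)

Derivation:
Dir NW: first cell '.' (not opp) -> no flip
Dir N: first cell '.' (not opp) -> no flip
Dir NE: opp run (4,2) capped by W -> flip
Dir W: first cell '.' (not opp) -> no flip
Dir E: opp run (5,2), next='.' -> no flip
Dir SW: edge -> no flip
Dir S: edge -> no flip
Dir SE: edge -> no flip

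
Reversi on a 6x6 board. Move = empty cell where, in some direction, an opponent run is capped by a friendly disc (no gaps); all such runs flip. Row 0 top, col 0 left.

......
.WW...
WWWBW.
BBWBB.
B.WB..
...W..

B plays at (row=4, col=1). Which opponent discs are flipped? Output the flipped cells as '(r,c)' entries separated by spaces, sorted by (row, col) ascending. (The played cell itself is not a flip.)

Dir NW: first cell 'B' (not opp) -> no flip
Dir N: first cell 'B' (not opp) -> no flip
Dir NE: opp run (3,2) capped by B -> flip
Dir W: first cell 'B' (not opp) -> no flip
Dir E: opp run (4,2) capped by B -> flip
Dir SW: first cell '.' (not opp) -> no flip
Dir S: first cell '.' (not opp) -> no flip
Dir SE: first cell '.' (not opp) -> no flip

Answer: (3,2) (4,2)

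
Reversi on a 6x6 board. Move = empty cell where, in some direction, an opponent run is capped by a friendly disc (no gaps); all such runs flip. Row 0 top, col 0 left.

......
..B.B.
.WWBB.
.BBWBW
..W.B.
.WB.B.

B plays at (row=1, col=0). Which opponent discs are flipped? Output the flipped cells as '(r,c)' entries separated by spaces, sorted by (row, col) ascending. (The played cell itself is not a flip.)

Answer: (2,1)

Derivation:
Dir NW: edge -> no flip
Dir N: first cell '.' (not opp) -> no flip
Dir NE: first cell '.' (not opp) -> no flip
Dir W: edge -> no flip
Dir E: first cell '.' (not opp) -> no flip
Dir SW: edge -> no flip
Dir S: first cell '.' (not opp) -> no flip
Dir SE: opp run (2,1) capped by B -> flip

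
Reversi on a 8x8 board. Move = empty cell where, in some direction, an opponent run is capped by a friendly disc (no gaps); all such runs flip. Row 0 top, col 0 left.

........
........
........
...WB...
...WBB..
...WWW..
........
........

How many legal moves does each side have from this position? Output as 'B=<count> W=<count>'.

Answer: B=9 W=5

Derivation:
-- B to move --
(2,2): flips 1 -> legal
(2,3): no bracket -> illegal
(2,4): no bracket -> illegal
(3,2): flips 1 -> legal
(4,2): flips 1 -> legal
(4,6): no bracket -> illegal
(5,2): flips 1 -> legal
(5,6): no bracket -> illegal
(6,2): flips 1 -> legal
(6,3): flips 1 -> legal
(6,4): flips 1 -> legal
(6,5): flips 1 -> legal
(6,6): flips 1 -> legal
B mobility = 9
-- W to move --
(2,3): no bracket -> illegal
(2,4): flips 2 -> legal
(2,5): flips 1 -> legal
(3,5): flips 3 -> legal
(3,6): flips 1 -> legal
(4,6): flips 2 -> legal
(5,6): no bracket -> illegal
W mobility = 5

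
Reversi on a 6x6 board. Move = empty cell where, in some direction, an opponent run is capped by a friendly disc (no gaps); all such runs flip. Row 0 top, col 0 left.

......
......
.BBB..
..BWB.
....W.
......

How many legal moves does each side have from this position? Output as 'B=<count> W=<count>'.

-- B to move --
(2,4): no bracket -> illegal
(3,5): no bracket -> illegal
(4,2): no bracket -> illegal
(4,3): flips 1 -> legal
(4,5): no bracket -> illegal
(5,3): no bracket -> illegal
(5,4): flips 1 -> legal
(5,5): flips 2 -> legal
B mobility = 3
-- W to move --
(1,0): no bracket -> illegal
(1,1): flips 1 -> legal
(1,2): no bracket -> illegal
(1,3): flips 1 -> legal
(1,4): no bracket -> illegal
(2,0): no bracket -> illegal
(2,4): flips 1 -> legal
(2,5): no bracket -> illegal
(3,0): no bracket -> illegal
(3,1): flips 1 -> legal
(3,5): flips 1 -> legal
(4,1): no bracket -> illegal
(4,2): no bracket -> illegal
(4,3): no bracket -> illegal
(4,5): no bracket -> illegal
W mobility = 5

Answer: B=3 W=5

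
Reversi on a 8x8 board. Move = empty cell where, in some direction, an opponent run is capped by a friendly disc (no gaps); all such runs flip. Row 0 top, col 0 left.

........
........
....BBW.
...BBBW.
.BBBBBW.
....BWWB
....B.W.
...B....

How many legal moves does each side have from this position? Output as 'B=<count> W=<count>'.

Answer: B=8 W=9

Derivation:
-- B to move --
(1,5): no bracket -> illegal
(1,6): no bracket -> illegal
(1,7): flips 1 -> legal
(2,7): flips 2 -> legal
(3,7): flips 3 -> legal
(4,7): flips 2 -> legal
(6,5): flips 1 -> legal
(6,7): flips 1 -> legal
(7,5): flips 1 -> legal
(7,6): no bracket -> illegal
(7,7): flips 2 -> legal
B mobility = 8
-- W to move --
(1,3): flips 2 -> legal
(1,4): flips 1 -> legal
(1,5): flips 3 -> legal
(1,6): no bracket -> illegal
(2,2): flips 2 -> legal
(2,3): flips 4 -> legal
(3,0): no bracket -> illegal
(3,1): no bracket -> illegal
(3,2): flips 3 -> legal
(4,0): flips 5 -> legal
(4,7): no bracket -> illegal
(5,0): no bracket -> illegal
(5,1): no bracket -> illegal
(5,2): no bracket -> illegal
(5,3): flips 3 -> legal
(6,2): no bracket -> illegal
(6,3): flips 2 -> legal
(6,5): no bracket -> illegal
(6,7): no bracket -> illegal
(7,2): no bracket -> illegal
(7,4): no bracket -> illegal
(7,5): no bracket -> illegal
W mobility = 9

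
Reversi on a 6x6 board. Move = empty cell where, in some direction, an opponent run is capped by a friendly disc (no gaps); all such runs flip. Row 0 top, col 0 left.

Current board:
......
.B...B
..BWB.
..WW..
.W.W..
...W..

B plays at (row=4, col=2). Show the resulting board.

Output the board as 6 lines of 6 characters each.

Place B at (4,2); scan 8 dirs for brackets.
Dir NW: first cell '.' (not opp) -> no flip
Dir N: opp run (3,2) capped by B -> flip
Dir NE: opp run (3,3) capped by B -> flip
Dir W: opp run (4,1), next='.' -> no flip
Dir E: opp run (4,3), next='.' -> no flip
Dir SW: first cell '.' (not opp) -> no flip
Dir S: first cell '.' (not opp) -> no flip
Dir SE: opp run (5,3), next=edge -> no flip
All flips: (3,2) (3,3)

Answer: ......
.B...B
..BWB.
..BB..
.WBW..
...W..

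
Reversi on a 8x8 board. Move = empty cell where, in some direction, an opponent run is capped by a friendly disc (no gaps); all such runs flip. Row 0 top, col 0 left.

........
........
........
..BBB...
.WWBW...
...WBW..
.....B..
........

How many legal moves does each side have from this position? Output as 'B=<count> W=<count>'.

-- B to move --
(3,0): no bracket -> illegal
(3,1): no bracket -> illegal
(3,5): no bracket -> illegal
(4,0): flips 2 -> legal
(4,5): flips 2 -> legal
(4,6): no bracket -> illegal
(5,0): flips 1 -> legal
(5,1): flips 1 -> legal
(5,2): flips 2 -> legal
(5,6): flips 1 -> legal
(6,2): no bracket -> illegal
(6,3): flips 1 -> legal
(6,4): no bracket -> illegal
(6,6): flips 2 -> legal
B mobility = 8
-- W to move --
(2,1): no bracket -> illegal
(2,2): flips 2 -> legal
(2,3): flips 3 -> legal
(2,4): flips 2 -> legal
(2,5): no bracket -> illegal
(3,1): no bracket -> illegal
(3,5): no bracket -> illegal
(4,5): no bracket -> illegal
(5,2): no bracket -> illegal
(5,6): no bracket -> illegal
(6,3): no bracket -> illegal
(6,4): flips 1 -> legal
(6,6): no bracket -> illegal
(7,4): no bracket -> illegal
(7,5): flips 1 -> legal
(7,6): no bracket -> illegal
W mobility = 5

Answer: B=8 W=5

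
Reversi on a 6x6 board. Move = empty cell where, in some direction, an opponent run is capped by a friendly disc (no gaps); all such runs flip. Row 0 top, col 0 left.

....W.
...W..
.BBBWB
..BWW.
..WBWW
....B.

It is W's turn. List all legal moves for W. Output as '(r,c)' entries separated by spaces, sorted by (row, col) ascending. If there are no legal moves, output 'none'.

(1,0): no bracket -> illegal
(1,1): flips 1 -> legal
(1,2): flips 3 -> legal
(1,4): no bracket -> illegal
(1,5): no bracket -> illegal
(2,0): flips 3 -> legal
(3,0): no bracket -> illegal
(3,1): flips 2 -> legal
(3,5): no bracket -> illegal
(4,1): no bracket -> illegal
(5,2): flips 1 -> legal
(5,3): flips 1 -> legal
(5,5): no bracket -> illegal

Answer: (1,1) (1,2) (2,0) (3,1) (5,2) (5,3)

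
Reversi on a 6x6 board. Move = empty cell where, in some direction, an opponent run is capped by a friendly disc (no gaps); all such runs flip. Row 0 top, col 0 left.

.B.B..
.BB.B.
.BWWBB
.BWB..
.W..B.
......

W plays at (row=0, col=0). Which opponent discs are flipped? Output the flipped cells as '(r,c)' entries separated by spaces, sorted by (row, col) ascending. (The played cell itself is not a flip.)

Dir NW: edge -> no flip
Dir N: edge -> no flip
Dir NE: edge -> no flip
Dir W: edge -> no flip
Dir E: opp run (0,1), next='.' -> no flip
Dir SW: edge -> no flip
Dir S: first cell '.' (not opp) -> no flip
Dir SE: opp run (1,1) capped by W -> flip

Answer: (1,1)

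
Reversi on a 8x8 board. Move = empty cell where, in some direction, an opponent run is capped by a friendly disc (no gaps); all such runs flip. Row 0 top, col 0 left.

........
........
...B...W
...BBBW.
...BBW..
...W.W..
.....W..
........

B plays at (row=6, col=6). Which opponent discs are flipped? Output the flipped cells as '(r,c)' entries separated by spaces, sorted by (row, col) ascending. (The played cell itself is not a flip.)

Answer: (5,5)

Derivation:
Dir NW: opp run (5,5) capped by B -> flip
Dir N: first cell '.' (not opp) -> no flip
Dir NE: first cell '.' (not opp) -> no flip
Dir W: opp run (6,5), next='.' -> no flip
Dir E: first cell '.' (not opp) -> no flip
Dir SW: first cell '.' (not opp) -> no flip
Dir S: first cell '.' (not opp) -> no flip
Dir SE: first cell '.' (not opp) -> no flip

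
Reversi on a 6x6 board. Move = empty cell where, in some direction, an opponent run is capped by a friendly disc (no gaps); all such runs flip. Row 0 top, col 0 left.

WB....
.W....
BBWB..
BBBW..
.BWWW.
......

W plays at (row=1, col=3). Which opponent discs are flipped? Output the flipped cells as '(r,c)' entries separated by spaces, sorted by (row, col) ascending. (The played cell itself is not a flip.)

Answer: (2,3)

Derivation:
Dir NW: first cell '.' (not opp) -> no flip
Dir N: first cell '.' (not opp) -> no flip
Dir NE: first cell '.' (not opp) -> no flip
Dir W: first cell '.' (not opp) -> no flip
Dir E: first cell '.' (not opp) -> no flip
Dir SW: first cell 'W' (not opp) -> no flip
Dir S: opp run (2,3) capped by W -> flip
Dir SE: first cell '.' (not opp) -> no flip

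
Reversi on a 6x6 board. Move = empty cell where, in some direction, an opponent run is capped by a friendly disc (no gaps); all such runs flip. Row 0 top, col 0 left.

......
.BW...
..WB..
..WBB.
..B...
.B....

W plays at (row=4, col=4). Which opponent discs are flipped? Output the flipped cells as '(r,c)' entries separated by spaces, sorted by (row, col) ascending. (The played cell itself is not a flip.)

Answer: (3,3)

Derivation:
Dir NW: opp run (3,3) capped by W -> flip
Dir N: opp run (3,4), next='.' -> no flip
Dir NE: first cell '.' (not opp) -> no flip
Dir W: first cell '.' (not opp) -> no flip
Dir E: first cell '.' (not opp) -> no flip
Dir SW: first cell '.' (not opp) -> no flip
Dir S: first cell '.' (not opp) -> no flip
Dir SE: first cell '.' (not opp) -> no flip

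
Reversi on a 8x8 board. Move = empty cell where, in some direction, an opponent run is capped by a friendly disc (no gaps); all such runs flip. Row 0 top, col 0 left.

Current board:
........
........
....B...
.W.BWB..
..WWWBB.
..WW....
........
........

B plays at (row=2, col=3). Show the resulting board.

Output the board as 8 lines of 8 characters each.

Answer: ........
........
...BB...
.W.BBB..
..WWWBB.
..WW....
........
........

Derivation:
Place B at (2,3); scan 8 dirs for brackets.
Dir NW: first cell '.' (not opp) -> no flip
Dir N: first cell '.' (not opp) -> no flip
Dir NE: first cell '.' (not opp) -> no flip
Dir W: first cell '.' (not opp) -> no flip
Dir E: first cell 'B' (not opp) -> no flip
Dir SW: first cell '.' (not opp) -> no flip
Dir S: first cell 'B' (not opp) -> no flip
Dir SE: opp run (3,4) capped by B -> flip
All flips: (3,4)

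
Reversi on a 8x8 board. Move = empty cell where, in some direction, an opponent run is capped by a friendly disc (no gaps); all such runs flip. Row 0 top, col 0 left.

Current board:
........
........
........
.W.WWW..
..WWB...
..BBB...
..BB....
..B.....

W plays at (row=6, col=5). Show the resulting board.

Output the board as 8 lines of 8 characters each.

Place W at (6,5); scan 8 dirs for brackets.
Dir NW: opp run (5,4) capped by W -> flip
Dir N: first cell '.' (not opp) -> no flip
Dir NE: first cell '.' (not opp) -> no flip
Dir W: first cell '.' (not opp) -> no flip
Dir E: first cell '.' (not opp) -> no flip
Dir SW: first cell '.' (not opp) -> no flip
Dir S: first cell '.' (not opp) -> no flip
Dir SE: first cell '.' (not opp) -> no flip
All flips: (5,4)

Answer: ........
........
........
.W.WWW..
..WWB...
..BBW...
..BB.W..
..B.....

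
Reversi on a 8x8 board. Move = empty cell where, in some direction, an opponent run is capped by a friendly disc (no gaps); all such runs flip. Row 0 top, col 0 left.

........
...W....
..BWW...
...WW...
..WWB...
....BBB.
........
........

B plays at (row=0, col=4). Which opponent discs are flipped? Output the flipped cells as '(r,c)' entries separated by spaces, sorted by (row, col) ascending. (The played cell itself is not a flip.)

Dir NW: edge -> no flip
Dir N: edge -> no flip
Dir NE: edge -> no flip
Dir W: first cell '.' (not opp) -> no flip
Dir E: first cell '.' (not opp) -> no flip
Dir SW: opp run (1,3) capped by B -> flip
Dir S: first cell '.' (not opp) -> no flip
Dir SE: first cell '.' (not opp) -> no flip

Answer: (1,3)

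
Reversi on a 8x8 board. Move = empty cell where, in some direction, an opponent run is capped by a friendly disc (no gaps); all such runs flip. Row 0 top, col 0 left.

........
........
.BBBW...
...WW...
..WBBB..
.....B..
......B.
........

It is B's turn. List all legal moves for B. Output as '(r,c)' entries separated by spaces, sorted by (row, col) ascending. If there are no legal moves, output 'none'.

(1,3): no bracket -> illegal
(1,4): flips 2 -> legal
(1,5): no bracket -> illegal
(2,5): flips 2 -> legal
(3,1): no bracket -> illegal
(3,2): no bracket -> illegal
(3,5): no bracket -> illegal
(4,1): flips 1 -> legal
(5,1): no bracket -> illegal
(5,2): no bracket -> illegal
(5,3): no bracket -> illegal

Answer: (1,4) (2,5) (4,1)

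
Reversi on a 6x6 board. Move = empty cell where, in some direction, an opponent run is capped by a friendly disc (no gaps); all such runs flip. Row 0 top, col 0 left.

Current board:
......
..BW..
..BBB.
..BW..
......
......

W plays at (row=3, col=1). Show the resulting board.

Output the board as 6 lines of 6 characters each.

Answer: ......
..BW..
..WBB.
.WWW..
......
......

Derivation:
Place W at (3,1); scan 8 dirs for brackets.
Dir NW: first cell '.' (not opp) -> no flip
Dir N: first cell '.' (not opp) -> no flip
Dir NE: opp run (2,2) capped by W -> flip
Dir W: first cell '.' (not opp) -> no flip
Dir E: opp run (3,2) capped by W -> flip
Dir SW: first cell '.' (not opp) -> no flip
Dir S: first cell '.' (not opp) -> no flip
Dir SE: first cell '.' (not opp) -> no flip
All flips: (2,2) (3,2)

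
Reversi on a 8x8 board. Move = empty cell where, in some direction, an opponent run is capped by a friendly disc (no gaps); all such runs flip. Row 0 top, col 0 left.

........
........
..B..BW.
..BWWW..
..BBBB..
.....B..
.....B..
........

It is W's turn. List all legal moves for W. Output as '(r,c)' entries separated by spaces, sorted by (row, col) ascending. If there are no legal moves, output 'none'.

Answer: (1,1) (1,5) (1,6) (2,4) (3,1) (5,1) (5,2) (5,3) (5,4) (5,6) (6,6) (7,5)

Derivation:
(1,1): flips 1 -> legal
(1,2): no bracket -> illegal
(1,3): no bracket -> illegal
(1,4): no bracket -> illegal
(1,5): flips 1 -> legal
(1,6): flips 1 -> legal
(2,1): no bracket -> illegal
(2,3): no bracket -> illegal
(2,4): flips 1 -> legal
(3,1): flips 1 -> legal
(3,6): no bracket -> illegal
(4,1): no bracket -> illegal
(4,6): no bracket -> illegal
(5,1): flips 1 -> legal
(5,2): flips 1 -> legal
(5,3): flips 2 -> legal
(5,4): flips 1 -> legal
(5,6): flips 1 -> legal
(6,4): no bracket -> illegal
(6,6): flips 2 -> legal
(7,4): no bracket -> illegal
(7,5): flips 3 -> legal
(7,6): no bracket -> illegal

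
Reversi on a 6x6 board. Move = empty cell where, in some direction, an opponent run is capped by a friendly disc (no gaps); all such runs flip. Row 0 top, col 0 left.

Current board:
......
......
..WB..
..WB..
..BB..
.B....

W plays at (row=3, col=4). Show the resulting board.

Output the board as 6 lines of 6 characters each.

Place W at (3,4); scan 8 dirs for brackets.
Dir NW: opp run (2,3), next='.' -> no flip
Dir N: first cell '.' (not opp) -> no flip
Dir NE: first cell '.' (not opp) -> no flip
Dir W: opp run (3,3) capped by W -> flip
Dir E: first cell '.' (not opp) -> no flip
Dir SW: opp run (4,3), next='.' -> no flip
Dir S: first cell '.' (not opp) -> no flip
Dir SE: first cell '.' (not opp) -> no flip
All flips: (3,3)

Answer: ......
......
..WB..
..WWW.
..BB..
.B....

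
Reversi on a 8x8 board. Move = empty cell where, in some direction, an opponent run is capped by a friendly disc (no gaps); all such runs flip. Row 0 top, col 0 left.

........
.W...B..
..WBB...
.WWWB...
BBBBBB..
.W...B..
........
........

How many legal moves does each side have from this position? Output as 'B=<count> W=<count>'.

Answer: B=9 W=10

Derivation:
-- B to move --
(0,0): flips 3 -> legal
(0,1): no bracket -> illegal
(0,2): no bracket -> illegal
(1,0): no bracket -> illegal
(1,2): flips 2 -> legal
(1,3): flips 2 -> legal
(2,0): flips 1 -> legal
(2,1): flips 3 -> legal
(3,0): flips 3 -> legal
(5,0): no bracket -> illegal
(5,2): no bracket -> illegal
(6,0): flips 1 -> legal
(6,1): flips 1 -> legal
(6,2): flips 1 -> legal
B mobility = 9
-- W to move --
(0,4): no bracket -> illegal
(0,5): no bracket -> illegal
(0,6): flips 2 -> legal
(1,2): no bracket -> illegal
(1,3): flips 1 -> legal
(1,4): flips 1 -> legal
(1,6): no bracket -> illegal
(2,5): flips 2 -> legal
(2,6): no bracket -> illegal
(3,0): no bracket -> illegal
(3,5): flips 1 -> legal
(3,6): no bracket -> illegal
(4,6): no bracket -> illegal
(5,0): flips 1 -> legal
(5,2): flips 1 -> legal
(5,3): flips 2 -> legal
(5,4): flips 1 -> legal
(5,6): no bracket -> illegal
(6,4): no bracket -> illegal
(6,5): no bracket -> illegal
(6,6): flips 2 -> legal
W mobility = 10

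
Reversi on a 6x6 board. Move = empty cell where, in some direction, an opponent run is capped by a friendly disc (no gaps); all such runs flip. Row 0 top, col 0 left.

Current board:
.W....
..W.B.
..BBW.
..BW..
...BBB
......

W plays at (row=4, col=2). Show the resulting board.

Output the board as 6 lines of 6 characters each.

Place W at (4,2); scan 8 dirs for brackets.
Dir NW: first cell '.' (not opp) -> no flip
Dir N: opp run (3,2) (2,2) capped by W -> flip
Dir NE: first cell 'W' (not opp) -> no flip
Dir W: first cell '.' (not opp) -> no flip
Dir E: opp run (4,3) (4,4) (4,5), next=edge -> no flip
Dir SW: first cell '.' (not opp) -> no flip
Dir S: first cell '.' (not opp) -> no flip
Dir SE: first cell '.' (not opp) -> no flip
All flips: (2,2) (3,2)

Answer: .W....
..W.B.
..WBW.
..WW..
..WBBB
......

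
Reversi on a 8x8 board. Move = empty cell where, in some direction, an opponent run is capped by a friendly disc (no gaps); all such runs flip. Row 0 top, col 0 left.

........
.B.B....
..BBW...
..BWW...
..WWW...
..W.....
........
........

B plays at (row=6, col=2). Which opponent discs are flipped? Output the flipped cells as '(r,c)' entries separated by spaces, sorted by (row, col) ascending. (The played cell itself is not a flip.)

Dir NW: first cell '.' (not opp) -> no flip
Dir N: opp run (5,2) (4,2) capped by B -> flip
Dir NE: first cell '.' (not opp) -> no flip
Dir W: first cell '.' (not opp) -> no flip
Dir E: first cell '.' (not opp) -> no flip
Dir SW: first cell '.' (not opp) -> no flip
Dir S: first cell '.' (not opp) -> no flip
Dir SE: first cell '.' (not opp) -> no flip

Answer: (4,2) (5,2)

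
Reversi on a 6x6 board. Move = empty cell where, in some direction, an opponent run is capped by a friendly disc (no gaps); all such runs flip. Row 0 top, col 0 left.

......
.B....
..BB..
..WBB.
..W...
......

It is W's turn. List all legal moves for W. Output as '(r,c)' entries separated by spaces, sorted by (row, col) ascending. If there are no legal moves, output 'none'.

(0,0): no bracket -> illegal
(0,1): no bracket -> illegal
(0,2): no bracket -> illegal
(1,0): no bracket -> illegal
(1,2): flips 1 -> legal
(1,3): no bracket -> illegal
(1,4): flips 1 -> legal
(2,0): no bracket -> illegal
(2,1): no bracket -> illegal
(2,4): flips 1 -> legal
(2,5): no bracket -> illegal
(3,1): no bracket -> illegal
(3,5): flips 2 -> legal
(4,3): no bracket -> illegal
(4,4): no bracket -> illegal
(4,5): no bracket -> illegal

Answer: (1,2) (1,4) (2,4) (3,5)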